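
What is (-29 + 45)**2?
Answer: 256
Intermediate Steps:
(-29 + 45)**2 = 16**2 = 256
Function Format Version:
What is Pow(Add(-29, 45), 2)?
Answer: 256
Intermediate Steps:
Pow(Add(-29, 45), 2) = Pow(16, 2) = 256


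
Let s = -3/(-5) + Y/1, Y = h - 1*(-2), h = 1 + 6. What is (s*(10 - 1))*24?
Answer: 10368/5 ≈ 2073.6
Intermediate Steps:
h = 7
Y = 9 (Y = 7 - 1*(-2) = 7 + 2 = 9)
s = 48/5 (s = -3/(-5) + 9/1 = -3*(-⅕) + 9*1 = ⅗ + 9 = 48/5 ≈ 9.6000)
(s*(10 - 1))*24 = (48*(10 - 1)/5)*24 = ((48/5)*9)*24 = (432/5)*24 = 10368/5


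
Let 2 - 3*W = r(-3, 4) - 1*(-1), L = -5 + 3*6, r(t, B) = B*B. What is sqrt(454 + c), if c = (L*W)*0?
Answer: sqrt(454) ≈ 21.307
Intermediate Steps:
r(t, B) = B**2
L = 13 (L = -5 + 18 = 13)
W = -5 (W = 2/3 - (4**2 - 1*(-1))/3 = 2/3 - (16 + 1)/3 = 2/3 - 1/3*17 = 2/3 - 17/3 = -5)
c = 0 (c = (13*(-5))*0 = -65*0 = 0)
sqrt(454 + c) = sqrt(454 + 0) = sqrt(454)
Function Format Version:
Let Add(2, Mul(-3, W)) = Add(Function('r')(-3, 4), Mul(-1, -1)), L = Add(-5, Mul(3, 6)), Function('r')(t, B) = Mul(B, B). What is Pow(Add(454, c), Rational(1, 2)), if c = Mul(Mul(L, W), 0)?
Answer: Pow(454, Rational(1, 2)) ≈ 21.307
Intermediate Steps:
Function('r')(t, B) = Pow(B, 2)
L = 13 (L = Add(-5, 18) = 13)
W = -5 (W = Add(Rational(2, 3), Mul(Rational(-1, 3), Add(Pow(4, 2), Mul(-1, -1)))) = Add(Rational(2, 3), Mul(Rational(-1, 3), Add(16, 1))) = Add(Rational(2, 3), Mul(Rational(-1, 3), 17)) = Add(Rational(2, 3), Rational(-17, 3)) = -5)
c = 0 (c = Mul(Mul(13, -5), 0) = Mul(-65, 0) = 0)
Pow(Add(454, c), Rational(1, 2)) = Pow(Add(454, 0), Rational(1, 2)) = Pow(454, Rational(1, 2))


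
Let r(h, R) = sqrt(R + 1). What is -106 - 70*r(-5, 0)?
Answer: -176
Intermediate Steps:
r(h, R) = sqrt(1 + R)
-106 - 70*r(-5, 0) = -106 - 70*sqrt(1 + 0) = -106 - 70*sqrt(1) = -106 - 70*1 = -106 - 70 = -176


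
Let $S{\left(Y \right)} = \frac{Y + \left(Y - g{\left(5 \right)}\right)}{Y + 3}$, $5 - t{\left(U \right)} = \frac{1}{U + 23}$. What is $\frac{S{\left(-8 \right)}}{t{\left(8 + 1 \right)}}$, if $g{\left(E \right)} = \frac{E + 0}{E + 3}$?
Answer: $\frac{532}{795} \approx 0.66918$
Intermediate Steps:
$g{\left(E \right)} = \frac{E}{3 + E}$
$t{\left(U \right)} = 5 - \frac{1}{23 + U}$ ($t{\left(U \right)} = 5 - \frac{1}{U + 23} = 5 - \frac{1}{23 + U}$)
$S{\left(Y \right)} = \frac{- \frac{5}{8} + 2 Y}{3 + Y}$ ($S{\left(Y \right)} = \frac{Y + \left(Y - \frac{5}{3 + 5}\right)}{Y + 3} = \frac{Y + \left(Y - \frac{5}{8}\right)}{3 + Y} = \frac{Y + \left(- \frac{5}{8} + Y\right)}{3 + Y} = \frac{- \frac{5}{8} + 2 Y}{3 + Y}$)
$\frac{S{\left(-8 \right)}}{t{\left(8 + 1 \right)}} = \frac{\frac{1}{8} \frac{1}{3 - 8} \left(-5 + 16 \left(-8\right)\right)}{\frac{1}{23 + \left(8 + 1\right)} \left(114 + 5 \left(8 + 1\right)\right)} = \frac{\frac{1}{8} \frac{1}{-5} \left(-5 - 128\right)}{\frac{1}{23 + 9} \left(114 + 5 \cdot 9\right)} = \frac{\frac{1}{8} \left(- \frac{1}{5}\right) \left(-133\right)}{\frac{1}{32} \left(114 + 45\right)} = \frac{133}{40 \cdot \frac{1}{32} \cdot 159} = \frac{133}{40 \cdot \frac{159}{32}} = \frac{133}{40} \cdot \frac{32}{159} = \frac{532}{795}$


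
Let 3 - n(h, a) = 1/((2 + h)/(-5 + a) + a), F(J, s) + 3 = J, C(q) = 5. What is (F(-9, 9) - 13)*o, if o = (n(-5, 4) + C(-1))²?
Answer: -75625/49 ≈ -1543.4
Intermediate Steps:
F(J, s) = -3 + J
n(h, a) = 3 - 1/(a + (2 + h)/(-5 + a)) (n(h, a) = 3 - 1/((2 + h)/(-5 + a) + a) = 3 - 1/(a + (2 + h)/(-5 + a)))
o = 3025/49 (o = ((11 - 16*4 + 3*(-5) + 3*4²)/(2 - 5 + 4² - 5*4) + 5)² = ((11 - 64 - 15 + 3*16)/(2 - 5 + 16 - 20) + 5)² = ((11 - 64 - 15 + 48)/(-7) + 5)² = (-⅐*(-20) + 5)² = (20/7 + 5)² = (55/7)² = 3025/49 ≈ 61.735)
(F(-9, 9) - 13)*o = ((-3 - 9) - 13)*(3025/49) = (-12 - 13)*(3025/49) = -25*3025/49 = -75625/49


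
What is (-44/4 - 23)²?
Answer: 1156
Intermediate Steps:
(-44/4 - 23)² = (-44*¼ - 23)² = (-11 - 23)² = (-34)² = 1156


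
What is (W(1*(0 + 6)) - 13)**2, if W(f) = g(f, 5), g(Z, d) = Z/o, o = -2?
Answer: 256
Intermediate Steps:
g(Z, d) = -Z/2 (g(Z, d) = Z/(-2) = Z*(-1/2) = -Z/2)
W(f) = -f/2
(W(1*(0 + 6)) - 13)**2 = (-(0 + 6)/2 - 13)**2 = (-6/2 - 13)**2 = (-1/2*6 - 13)**2 = (-3 - 13)**2 = (-16)**2 = 256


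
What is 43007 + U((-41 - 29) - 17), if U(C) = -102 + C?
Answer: 42818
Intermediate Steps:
43007 + U((-41 - 29) - 17) = 43007 + (-102 + ((-41 - 29) - 17)) = 43007 + (-102 + (-70 - 17)) = 43007 + (-102 - 87) = 43007 - 189 = 42818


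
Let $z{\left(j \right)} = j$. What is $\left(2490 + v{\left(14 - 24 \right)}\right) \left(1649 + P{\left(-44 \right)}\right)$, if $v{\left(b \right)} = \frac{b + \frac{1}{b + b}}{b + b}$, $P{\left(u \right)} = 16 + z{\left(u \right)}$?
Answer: $\frac{1614841821}{400} \approx 4.0371 \cdot 10^{6}$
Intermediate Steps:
$P{\left(u \right)} = 16 + u$
$v{\left(b \right)} = \frac{b + \frac{1}{2 b}}{2 b}$
$\left(2490 + v{\left(14 - 24 \right)}\right) \left(1649 + P{\left(-44 \right)}\right) = \left(2490 + \left(\frac{1}{2} + \frac{1}{4 \left(14 - 24\right)^{2}}\right)\right) \left(1649 + \left(16 - 44\right)\right) = \left(2490 + \left(\frac{1}{2} + \frac{1}{4 \left(14 - 24\right)^{2}}\right)\right) \left(1649 - 28\right) = \left(2490 + \left(\frac{1}{2} + \frac{1}{4 \cdot 100}\right)\right) 1621 = \left(2490 + \left(\frac{1}{2} + \frac{1}{4} \cdot \frac{1}{100}\right)\right) 1621 = \left(2490 + \left(\frac{1}{2} + \frac{1}{400}\right)\right) 1621 = \left(2490 + \frac{201}{400}\right) 1621 = \frac{996201}{400} \cdot 1621 = \frac{1614841821}{400}$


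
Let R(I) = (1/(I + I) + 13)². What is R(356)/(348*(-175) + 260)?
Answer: -85692049/30741084160 ≈ -0.0027875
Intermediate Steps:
R(I) = (13 + 1/(2*I))² (R(I) = (1/(2*I) + 13)² = (13 + 1/(2*I))²)
R(356)/(348*(-175) + 260) = ((¼)*(1 + 26*356)²/356²)/(348*(-175) + 260) = ((¼)*(1/126736)*(1 + 9256)²)/(-60900 + 260) = ((¼)*(1/126736)*9257²)/(-60640) = ((¼)*(1/126736)*85692049)*(-1/60640) = (85692049/506944)*(-1/60640) = -85692049/30741084160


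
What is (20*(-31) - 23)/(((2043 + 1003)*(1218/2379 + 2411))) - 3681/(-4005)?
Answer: 2382179335751/2592104589630 ≈ 0.91901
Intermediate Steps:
(20*(-31) - 23)/(((2043 + 1003)*(1218/2379 + 2411))) - 3681/(-4005) = (-620 - 23)/((3046*(1218*(1/2379) + 2411))) - 3681*(-1/4005) = -643*1/(3046*(406/793 + 2411)) + 409/445 = -643/(3046*(1912329/793)) + 409/445 = -643/5824954134/793 + 409/445 = -643*793/5824954134 + 409/445 = -509899/5824954134 + 409/445 = 2382179335751/2592104589630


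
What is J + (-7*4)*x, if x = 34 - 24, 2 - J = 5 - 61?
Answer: -222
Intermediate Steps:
J = 58 (J = 2 - (5 - 61) = 2 - 1*(-56) = 2 + 56 = 58)
x = 10
J + (-7*4)*x = 58 - 7*4*10 = 58 - 28*10 = 58 - 280 = -222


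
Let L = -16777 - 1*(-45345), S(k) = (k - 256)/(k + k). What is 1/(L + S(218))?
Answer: 218/6227805 ≈ 3.5004e-5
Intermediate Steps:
S(k) = (-256 + k)/(2*k) (S(k) = (-256 + k)/((2*k)) = (-256 + k)*(1/(2*k)) = (-256 + k)/(2*k))
L = 28568 (L = -16777 + 45345 = 28568)
1/(L + S(218)) = 1/(28568 + (½)*(-256 + 218)/218) = 1/(28568 + (½)*(1/218)*(-38)) = 1/(28568 - 19/218) = 1/(6227805/218) = 218/6227805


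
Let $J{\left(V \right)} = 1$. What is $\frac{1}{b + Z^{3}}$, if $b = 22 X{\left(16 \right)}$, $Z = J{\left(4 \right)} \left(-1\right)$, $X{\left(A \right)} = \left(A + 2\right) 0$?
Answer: $-1$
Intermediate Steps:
$X{\left(A \right)} = 0$ ($X{\left(A \right)} = \left(2 + A\right) 0 = 0$)
$Z = -1$ ($Z = 1 \left(-1\right) = -1$)
$b = 0$ ($b = 22 \cdot 0 = 0$)
$\frac{1}{b + Z^{3}} = \frac{1}{0 + \left(-1\right)^{3}} = \frac{1}{0 - 1} = \frac{1}{-1} = -1$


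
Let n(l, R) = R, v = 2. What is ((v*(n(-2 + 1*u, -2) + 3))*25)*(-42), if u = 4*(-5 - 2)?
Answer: -2100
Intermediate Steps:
u = -28 (u = 4*(-7) = -28)
((v*(n(-2 + 1*u, -2) + 3))*25)*(-42) = ((2*(-2 + 3))*25)*(-42) = ((2*1)*25)*(-42) = (2*25)*(-42) = 50*(-42) = -2100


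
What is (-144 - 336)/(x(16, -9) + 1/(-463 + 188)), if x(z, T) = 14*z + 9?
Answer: -22000/10679 ≈ -2.0601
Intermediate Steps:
x(z, T) = 9 + 14*z
(-144 - 336)/(x(16, -9) + 1/(-463 + 188)) = (-144 - 336)/((9 + 14*16) + 1/(-463 + 188)) = -480/((9 + 224) + 1/(-275)) = -480/(233 - 1/275) = -480/64074/275 = -480*275/64074 = -22000/10679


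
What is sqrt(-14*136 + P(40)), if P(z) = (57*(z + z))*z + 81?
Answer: sqrt(180577) ≈ 424.94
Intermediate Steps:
P(z) = 81 + 114*z**2 (P(z) = (57*(2*z))*z + 81 = (114*z)*z + 81 = 114*z**2 + 81 = 81 + 114*z**2)
sqrt(-14*136 + P(40)) = sqrt(-14*136 + (81 + 114*40**2)) = sqrt(-1904 + (81 + 114*1600)) = sqrt(-1904 + (81 + 182400)) = sqrt(-1904 + 182481) = sqrt(180577)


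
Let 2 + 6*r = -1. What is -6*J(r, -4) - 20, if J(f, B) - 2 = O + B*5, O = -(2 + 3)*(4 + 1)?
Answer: 238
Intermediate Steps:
r = -1/2 (r = -1/3 + (1/6)*(-1) = -1/3 - 1/6 = -1/2 ≈ -0.50000)
O = -25 (O = -5*5 = -1*25 = -25)
J(f, B) = -23 + 5*B (J(f, B) = 2 + (-25 + B*5) = 2 + (-25 + 5*B) = -23 + 5*B)
-6*J(r, -4) - 20 = -6*(-23 + 5*(-4)) - 20 = -6*(-23 - 20) - 20 = -6*(-43) - 20 = 258 - 20 = 238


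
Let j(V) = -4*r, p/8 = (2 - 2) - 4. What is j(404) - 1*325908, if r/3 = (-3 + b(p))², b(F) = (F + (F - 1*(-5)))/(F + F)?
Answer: -333782859/1024 ≈ -3.2596e+5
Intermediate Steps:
p = -32 (p = 8*((2 - 2) - 4) = 8*(0 - 4) = 8*(-4) = -32)
b(F) = (5 + 2*F)/(2*F) (b(F) = (F + (F + 5))/((2*F)) = (F + (5 + F))*(1/(2*F)) = (5 + 2*F)*(1/(2*F)) = (5 + 2*F)/(2*F))
r = 53067/4096 (r = 3*(-3 + (5/2 - 32)/(-32))² = 3*(-3 - 1/32*(-59/2))² = 3*(-3 + 59/64)² = 3*(-133/64)² = 3*(17689/4096) = 53067/4096 ≈ 12.956)
j(V) = -53067/1024 (j(V) = -4*53067/4096 = -53067/1024)
j(404) - 1*325908 = -53067/1024 - 1*325908 = -53067/1024 - 325908 = -333782859/1024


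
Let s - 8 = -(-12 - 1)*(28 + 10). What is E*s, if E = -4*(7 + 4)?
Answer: -22088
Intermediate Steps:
E = -44 (E = -4*11 = -44)
s = 502 (s = 8 - (-12 - 1)*(28 + 10) = 8 - (-13)*38 = 8 - 1*(-494) = 8 + 494 = 502)
E*s = -44*502 = -22088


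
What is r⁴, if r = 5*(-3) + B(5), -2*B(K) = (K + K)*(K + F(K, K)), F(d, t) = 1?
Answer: 4100625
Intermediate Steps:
B(K) = -K*(1 + K) (B(K) = -(K + K)*(K + 1)/2 = -2*K*(1 + K)/2 = -K*(1 + K))
r = -45 (r = 5*(-3) - 1*5*(1 + 5) = -15 - 1*5*6 = -15 - 30 = -45)
r⁴ = (-45)⁴ = 4100625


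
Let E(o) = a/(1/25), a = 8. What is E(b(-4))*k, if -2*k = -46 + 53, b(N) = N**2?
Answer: -700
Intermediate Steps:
k = -7/2 (k = -(-46 + 53)/2 = -1/2*7 = -7/2 ≈ -3.5000)
E(o) = 200 (E(o) = 8/(1/25) = 8*25 = 200)
E(b(-4))*k = 200*(-7/2) = -700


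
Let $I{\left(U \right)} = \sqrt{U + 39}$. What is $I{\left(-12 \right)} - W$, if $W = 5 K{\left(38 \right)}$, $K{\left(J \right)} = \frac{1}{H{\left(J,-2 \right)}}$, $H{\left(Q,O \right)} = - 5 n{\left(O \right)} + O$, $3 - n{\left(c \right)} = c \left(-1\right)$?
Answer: $\frac{5}{7} + 3 \sqrt{3} \approx 5.9104$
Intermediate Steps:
$n{\left(c \right)} = 3 + c$ ($n{\left(c \right)} = 3 - c \left(-1\right) = 3 - - c = 3 + c$)
$H{\left(Q,O \right)} = -15 - 4 O$ ($H{\left(Q,O \right)} = - 5 \left(3 + O\right) + O = \left(-15 - 5 O\right) + O = -15 - 4 O$)
$K{\left(J \right)} = - \frac{1}{7}$ ($K{\left(J \right)} = \frac{1}{-15 - -8} = \frac{1}{-15 + 8} = \frac{1}{-7} = - \frac{1}{7}$)
$I{\left(U \right)} = \sqrt{39 + U}$
$W = - \frac{5}{7}$ ($W = 5 \left(- \frac{1}{7}\right) = - \frac{5}{7} \approx -0.71429$)
$I{\left(-12 \right)} - W = \sqrt{39 - 12} - - \frac{5}{7} = \sqrt{27} + \frac{5}{7} = 3 \sqrt{3} + \frac{5}{7} = \frac{5}{7} + 3 \sqrt{3}$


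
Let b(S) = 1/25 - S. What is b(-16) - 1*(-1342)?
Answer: 33951/25 ≈ 1358.0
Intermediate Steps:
b(S) = 1/25 - S
b(-16) - 1*(-1342) = (1/25 - 1*(-16)) - 1*(-1342) = (1/25 + 16) + 1342 = 401/25 + 1342 = 33951/25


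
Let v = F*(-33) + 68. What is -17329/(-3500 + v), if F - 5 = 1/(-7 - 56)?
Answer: 363909/75526 ≈ 4.8183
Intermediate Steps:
F = 314/63 (F = 5 + 1/(-7 - 56) = 5 + 1/(-63) = 5 - 1/63 = 314/63 ≈ 4.9841)
v = -2026/21 (v = (314/63)*(-33) + 68 = -3454/21 + 68 = -2026/21 ≈ -96.476)
-17329/(-3500 + v) = -17329/(-3500 - 2026/21) = -17329/(-75526/21) = -17329*(-21/75526) = 363909/75526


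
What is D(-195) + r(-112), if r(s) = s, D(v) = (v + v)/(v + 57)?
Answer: -2511/23 ≈ -109.17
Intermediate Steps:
D(v) = 2*v/(57 + v) (D(v) = (2*v)/(57 + v) = 2*v/(57 + v))
D(-195) + r(-112) = 2*(-195)/(57 - 195) - 112 = 2*(-195)/(-138) - 112 = 2*(-195)*(-1/138) - 112 = 65/23 - 112 = -2511/23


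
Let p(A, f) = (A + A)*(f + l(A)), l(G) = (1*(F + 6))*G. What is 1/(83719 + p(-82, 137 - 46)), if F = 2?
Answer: 1/176379 ≈ 5.6696e-6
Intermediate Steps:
l(G) = 8*G (l(G) = (1*(2 + 6))*G = (1*8)*G = 8*G)
p(A, f) = 2*A*(f + 8*A) (p(A, f) = (A + A)*(f + 8*A) = (2*A)*(f + 8*A) = 2*A*(f + 8*A))
1/(83719 + p(-82, 137 - 46)) = 1/(83719 + 2*(-82)*((137 - 46) + 8*(-82))) = 1/(83719 + 2*(-82)*(91 - 656)) = 1/(83719 + 2*(-82)*(-565)) = 1/(83719 + 92660) = 1/176379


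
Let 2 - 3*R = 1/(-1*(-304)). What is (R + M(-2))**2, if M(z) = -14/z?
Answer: 48874081/831744 ≈ 58.761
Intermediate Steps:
R = 607/912 (R = 2/3 - 1/(3*((-1*(-304)))) = 2/3 - 1/3/304 = 2/3 - 1/3*1/304 = 2/3 - 1/912 = 607/912 ≈ 0.66557)
(R + M(-2))**2 = (607/912 - 14/(-2))**2 = (607/912 - 14*(-1/2))**2 = (607/912 + 7)**2 = (6991/912)**2 = 48874081/831744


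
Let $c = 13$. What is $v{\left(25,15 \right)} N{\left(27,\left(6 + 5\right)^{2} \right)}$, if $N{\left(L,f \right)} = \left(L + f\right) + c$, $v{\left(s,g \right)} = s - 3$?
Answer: $3542$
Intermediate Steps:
$v{\left(s,g \right)} = -3 + s$ ($v{\left(s,g \right)} = s - 3 = -3 + s$)
$N{\left(L,f \right)} = 13 + L + f$ ($N{\left(L,f \right)} = \left(L + f\right) + 13 = 13 + L + f$)
$v{\left(25,15 \right)} N{\left(27,\left(6 + 5\right)^{2} \right)} = \left(-3 + 25\right) \left(13 + 27 + \left(6 + 5\right)^{2}\right) = 22 \left(13 + 27 + 11^{2}\right) = 22 \left(13 + 27 + 121\right) = 22 \cdot 161 = 3542$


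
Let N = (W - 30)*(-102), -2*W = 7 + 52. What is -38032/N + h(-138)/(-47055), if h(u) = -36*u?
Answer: -606582184/95192265 ≈ -6.3722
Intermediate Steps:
W = -59/2 (W = -(7 + 52)/2 = -½*59 = -59/2 ≈ -29.500)
N = 6069 (N = (-59/2 - 30)*(-102) = -119/2*(-102) = 6069)
-38032/N + h(-138)/(-47055) = -38032/6069 - 36*(-138)/(-47055) = -38032*1/6069 + 4968*(-1/47055) = -38032/6069 - 1656/15685 = -606582184/95192265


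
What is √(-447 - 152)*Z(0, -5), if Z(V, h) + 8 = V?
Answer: -8*I*√599 ≈ -195.8*I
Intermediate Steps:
Z(V, h) = -8 + V
√(-447 - 152)*Z(0, -5) = √(-447 - 152)*(-8 + 0) = √(-599)*(-8) = (I*√599)*(-8) = -8*I*√599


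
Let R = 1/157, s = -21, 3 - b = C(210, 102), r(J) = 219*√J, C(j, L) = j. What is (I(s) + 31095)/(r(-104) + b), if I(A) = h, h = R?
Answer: -112284068/87759389 - 712759736*I*√26/263278167 ≈ -1.2795 - 13.804*I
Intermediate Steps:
b = -207 (b = 3 - 1*210 = 3 - 210 = -207)
R = 1/157 ≈ 0.0063694
h = 1/157 ≈ 0.0063694
I(A) = 1/157
(I(s) + 31095)/(r(-104) + b) = (1/157 + 31095)/(219*√(-104) - 207) = 4881916/(157*(219*(2*I*√26) - 207)) = 4881916/(157*(438*I*√26 - 207)) = 4881916/(157*(-207 + 438*I*√26))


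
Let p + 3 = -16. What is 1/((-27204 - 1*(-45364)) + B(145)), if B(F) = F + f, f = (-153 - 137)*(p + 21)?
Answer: 1/17725 ≈ 5.6417e-5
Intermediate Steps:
p = -19 (p = -3 - 16 = -19)
f = -580 (f = (-153 - 137)*(-19 + 21) = -290*2 = -580)
B(F) = -580 + F (B(F) = F - 580 = -580 + F)
1/((-27204 - 1*(-45364)) + B(145)) = 1/((-27204 - 1*(-45364)) + (-580 + 145)) = 1/((-27204 + 45364) - 435) = 1/(18160 - 435) = 1/17725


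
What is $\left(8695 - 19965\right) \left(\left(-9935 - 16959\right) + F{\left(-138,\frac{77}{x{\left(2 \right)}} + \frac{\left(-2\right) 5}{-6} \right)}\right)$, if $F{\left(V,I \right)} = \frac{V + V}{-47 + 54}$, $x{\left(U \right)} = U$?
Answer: $303539740$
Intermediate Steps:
$F{\left(V,I \right)} = \frac{2 V}{7}$
$\left(8695 - 19965\right) \left(\left(-9935 - 16959\right) + F{\left(-138,\frac{77}{x{\left(2 \right)}} + \frac{\left(-2\right) 5}{-6} \right)}\right) = \left(8695 - 19965\right) \left(\left(-9935 - 16959\right) + \frac{2}{7} \left(-138\right)\right) = - 11270 \left(-26894 - \frac{276}{7}\right) = \left(-11270\right) \left(- \frac{188534}{7}\right) = 303539740$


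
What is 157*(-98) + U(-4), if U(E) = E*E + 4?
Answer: -15366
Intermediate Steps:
U(E) = 4 + E² (U(E) = E² + 4 = 4 + E²)
157*(-98) + U(-4) = 157*(-98) + (4 + (-4)²) = -15386 + (4 + 16) = -15386 + 20 = -15366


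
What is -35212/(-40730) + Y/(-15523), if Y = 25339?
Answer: -242730797/316125895 ≈ -0.76783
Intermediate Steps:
-35212/(-40730) + Y/(-15523) = -35212/(-40730) + 25339/(-15523) = -35212*(-1/40730) + 25339*(-1/15523) = 17606/20365 - 25339/15523 = -242730797/316125895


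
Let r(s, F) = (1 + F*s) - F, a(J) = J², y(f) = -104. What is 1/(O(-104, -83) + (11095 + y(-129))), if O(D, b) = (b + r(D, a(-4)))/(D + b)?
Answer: 187/2057079 ≈ 9.0906e-5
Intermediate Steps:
r(s, F) = 1 - F + F*s
O(D, b) = (-15 + b + 16*D)/(D + b) (O(D, b) = (b + (1 - 1*(-4)² + (-4)²*D))/(D + b) = (b + (1 - 1*16 + 16*D))/(D + b) = (b + (1 - 16 + 16*D))/(D + b) = (b + (-15 + 16*D))/(D + b) = (-15 + b + 16*D)/(D + b))
1/(O(-104, -83) + (11095 + y(-129))) = 1/((-15 - 83 + 16*(-104))/(-104 - 83) + (11095 - 104)) = 1/((-15 - 83 - 1664)/(-187) + 10991) = 1/(-1/187*(-1762) + 10991) = 1/(1762/187 + 10991) = 1/(2057079/187) = 187/2057079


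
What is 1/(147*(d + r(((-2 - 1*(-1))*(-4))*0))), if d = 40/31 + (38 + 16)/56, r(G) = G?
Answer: 124/41097 ≈ 0.0030173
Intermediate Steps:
d = 1957/868 (d = 40*(1/31) + 54*(1/56) = 40/31 + 27/28 = 1957/868 ≈ 2.2546)
1/(147*(d + r(((-2 - 1*(-1))*(-4))*0))) = 1/(147*(1957/868 + ((-2 - 1*(-1))*(-4))*0)) = 1/(147*(1957/868 + ((-2 + 1)*(-4))*0)) = 1/(147*(1957/868 - 1*(-4)*0)) = 1/(147*(1957/868 + 4*0)) = 1/(147*(1957/868 + 0)) = 1/(147*(1957/868)) = 1/(41097/124) = 124/41097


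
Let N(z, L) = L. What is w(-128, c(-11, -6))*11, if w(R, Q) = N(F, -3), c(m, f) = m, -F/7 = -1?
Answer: -33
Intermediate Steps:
F = 7 (F = -7*(-1) = 7)
w(R, Q) = -3
w(-128, c(-11, -6))*11 = -3*11 = -33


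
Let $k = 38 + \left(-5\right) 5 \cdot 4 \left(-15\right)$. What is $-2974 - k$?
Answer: $-4512$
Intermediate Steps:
$k = 1538$ ($k = 38 + \left(-25\right) 4 \left(-15\right) = 38 - -1500 = 38 + 1500 = 1538$)
$-2974 - k = -2974 - 1538 = -4512$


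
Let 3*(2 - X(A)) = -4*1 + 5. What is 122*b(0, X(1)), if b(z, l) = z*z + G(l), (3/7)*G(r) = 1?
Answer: 854/3 ≈ 284.67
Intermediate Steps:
G(r) = 7/3 (G(r) = (7/3)*1 = 7/3)
X(A) = 5/3 (X(A) = 2 - (-4*1 + 5)/3 = 2 - (-4 + 5)/3 = 2 - ⅓*1 = 2 - ⅓ = 5/3)
b(z, l) = 7/3 + z² (b(z, l) = z*z + 7/3 = z² + 7/3 = 7/3 + z²)
122*b(0, X(1)) = 122*(7/3 + 0²) = 122*(7/3 + 0) = 122*(7/3) = 854/3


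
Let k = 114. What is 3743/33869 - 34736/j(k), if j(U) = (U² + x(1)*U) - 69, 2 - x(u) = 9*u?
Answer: -87005749/31599777 ≈ -2.7534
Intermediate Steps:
x(u) = 2 - 9*u
j(U) = -69 + U² - 7*U (j(U) = (U² + (2 - 9*1)*U) - 69 = (U² + (2 - 9)*U) - 69 = (U² - 7*U) - 69 = -69 + U² - 7*U)
3743/33869 - 34736/j(k) = 3743/33869 - 34736/(-69 + 114² - 7*114) = 3743*(1/33869) - 34736/(-69 + 12996 - 798) = 3743/33869 - 34736/12129 = 3743/33869 - 34736*1/12129 = 3743/33869 - 2672/933 = -87005749/31599777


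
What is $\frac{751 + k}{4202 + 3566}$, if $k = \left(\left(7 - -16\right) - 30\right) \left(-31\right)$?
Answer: $\frac{121}{971} \approx 0.12461$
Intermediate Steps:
$k = 217$ ($k = \left(\left(7 + 16\right) - 30\right) \left(-31\right) = \left(23 - 30\right) \left(-31\right) = \left(-7\right) \left(-31\right) = 217$)
$\frac{751 + k}{4202 + 3566} = \frac{751 + 217}{4202 + 3566} = \frac{968}{7768} = 968 \cdot \frac{1}{7768} = \frac{121}{971}$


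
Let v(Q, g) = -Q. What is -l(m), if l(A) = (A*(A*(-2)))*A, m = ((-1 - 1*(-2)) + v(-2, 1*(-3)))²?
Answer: 1458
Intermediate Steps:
m = 9 (m = ((-1 - 1*(-2)) - 1*(-2))² = ((-1 + 2) + 2)² = (1 + 2)² = 3² = 9)
l(A) = -2*A³ (l(A) = (A*(-2*A))*A = (-2*A²)*A = -2*A³)
-l(m) = -(-2)*9³ = -(-2)*729 = -1*(-1458) = 1458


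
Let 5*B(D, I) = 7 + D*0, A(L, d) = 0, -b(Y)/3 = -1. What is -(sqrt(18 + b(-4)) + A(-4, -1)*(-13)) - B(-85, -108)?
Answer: -7/5 - sqrt(21) ≈ -5.9826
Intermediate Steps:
b(Y) = 3 (b(Y) = -3*(-1) = 3)
B(D, I) = 7/5 (B(D, I) = (7 + D*0)/5 = (7 + 0)/5 = (1/5)*7 = 7/5)
-(sqrt(18 + b(-4)) + A(-4, -1)*(-13)) - B(-85, -108) = -(sqrt(18 + 3) + 0*(-13)) - 1*7/5 = -(sqrt(21) + 0) - 7/5 = -sqrt(21) - 7/5 = -7/5 - sqrt(21)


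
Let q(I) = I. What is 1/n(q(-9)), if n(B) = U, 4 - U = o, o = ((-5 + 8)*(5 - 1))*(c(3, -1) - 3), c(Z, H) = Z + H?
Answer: 1/16 ≈ 0.062500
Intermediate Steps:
c(Z, H) = H + Z
o = -12 (o = ((-5 + 8)*(5 - 1))*((-1 + 3) - 3) = (3*4)*(2 - 3) = 12*(-1) = -12)
U = 16 (U = 4 - 1*(-12) = 4 + 12 = 16)
n(B) = 16
1/n(q(-9)) = 1/16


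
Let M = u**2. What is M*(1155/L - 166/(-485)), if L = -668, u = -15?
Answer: -20217915/64796 ≈ -312.02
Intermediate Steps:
M = 225 (M = (-15)**2 = 225)
M*(1155/L - 166/(-485)) = 225*(1155/(-668) - 166/(-485)) = 225*(1155*(-1/668) - 166*(-1/485)) = 225*(-1155/668 + 166/485) = 225*(-449287/323980) = -20217915/64796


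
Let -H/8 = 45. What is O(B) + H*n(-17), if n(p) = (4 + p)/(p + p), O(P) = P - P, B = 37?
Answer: -2340/17 ≈ -137.65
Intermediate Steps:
H = -360 (H = -8*45 = -360)
O(P) = 0
n(p) = (4 + p)/(2*p) (n(p) = (4 + p)/((2*p)) = (4 + p)*(1/(2*p)) = (4 + p)/(2*p))
O(B) + H*n(-17) = 0 - 180*(4 - 17)/(-17) = 0 - 180*(-1)*(-13)/17 = 0 - 360*13/34 = 0 - 2340/17 = -2340/17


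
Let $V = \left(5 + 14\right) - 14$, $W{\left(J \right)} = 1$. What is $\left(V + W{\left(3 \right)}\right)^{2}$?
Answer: $36$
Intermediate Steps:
$V = 5$ ($V = 19 - 14 = 5$)
$\left(V + W{\left(3 \right)}\right)^{2} = \left(5 + 1\right)^{2} = 6^{2} = 36$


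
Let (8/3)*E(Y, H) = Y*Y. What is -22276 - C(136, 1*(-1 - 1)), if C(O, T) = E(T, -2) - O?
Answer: -44283/2 ≈ -22142.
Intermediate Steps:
E(Y, H) = 3*Y**2/8 (E(Y, H) = 3*(Y*Y)/8 = 3*Y**2/8)
C(O, T) = -O + 3*T**2/8 (C(O, T) = 3*T**2/8 - O = -O + 3*T**2/8)
-22276 - C(136, 1*(-1 - 1)) = -22276 - (-1*136 + 3*(1*(-1 - 1))**2/8) = -22276 - (-136 + 3*(1*(-2))**2/8) = -22276 - (-136 + (3/8)*(-2)**2) = -22276 - (-136 + (3/8)*4) = -22276 - (-136 + 3/2) = -22276 - 1*(-269/2) = -22276 + 269/2 = -44283/2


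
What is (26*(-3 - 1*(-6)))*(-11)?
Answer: -858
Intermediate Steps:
(26*(-3 - 1*(-6)))*(-11) = (26*(-3 + 6))*(-11) = (26*3)*(-11) = 78*(-11) = -858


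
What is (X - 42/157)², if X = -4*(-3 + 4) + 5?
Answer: 13225/24649 ≈ 0.53653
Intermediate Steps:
X = 1 (X = -4*1 + 5 = -4 + 5 = 1)
(X - 42/157)² = (1 - 42/157)² = (115/157)² = 13225/24649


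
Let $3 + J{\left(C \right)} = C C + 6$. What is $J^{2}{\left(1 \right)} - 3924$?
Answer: $-3908$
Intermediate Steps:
$J{\left(C \right)} = 3 + C^{2}$ ($J{\left(C \right)} = -3 + \left(C C + 6\right) = -3 + \left(C^{2} + 6\right) = -3 + \left(6 + C^{2}\right) = 3 + C^{2}$)
$J^{2}{\left(1 \right)} - 3924 = \left(3 + 1^{2}\right)^{2} - 3924 = \left(3 + 1\right)^{2} - 3924 = 4^{2} - 3924 = 16 - 3924 = -3908$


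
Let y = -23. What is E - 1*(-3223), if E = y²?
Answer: 3752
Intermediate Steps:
E = 529 (E = (-23)² = 529)
E - 1*(-3223) = 529 - 1*(-3223) = 529 + 3223 = 3752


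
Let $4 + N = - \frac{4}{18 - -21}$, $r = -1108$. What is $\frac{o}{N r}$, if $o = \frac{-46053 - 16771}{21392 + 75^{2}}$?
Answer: $- \frac{306267}{598696720} \approx -0.00051156$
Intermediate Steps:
$N = - \frac{160}{39}$ ($N = -4 - \frac{4}{18 - -21} = -4 - \frac{4}{18 + 21} = -4 - \frac{4}{39} = - \frac{160}{39} \approx -4.1026$)
$o = - \frac{62824}{27017}$ ($o = - \frac{62824}{21392 + 5625} = - \frac{62824}{27017} \approx -2.3254$)
$\frac{o}{N r} = - \frac{62824}{27017 \left(\left(- \frac{160}{39}\right) \left(-1108\right)\right)} = - \frac{62824}{27017 \cdot \frac{177280}{39}} = \left(- \frac{62824}{27017}\right) \frac{39}{177280} = - \frac{306267}{598696720}$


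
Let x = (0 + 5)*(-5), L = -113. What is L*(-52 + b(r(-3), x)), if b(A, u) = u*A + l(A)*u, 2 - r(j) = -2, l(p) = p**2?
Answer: 62376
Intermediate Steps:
r(j) = 4 (r(j) = 2 - 1*(-2) = 2 + 2 = 4)
x = -25 (x = 5*(-5) = -25)
b(A, u) = A*u + u*A**2 (b(A, u) = u*A + A**2*u = A*u + u*A**2)
L*(-52 + b(r(-3), x)) = -113*(-52 + 4*(-25)*(1 + 4)) = -113*(-52 + 4*(-25)*5) = -113*(-52 - 500) = -113*(-552) = 62376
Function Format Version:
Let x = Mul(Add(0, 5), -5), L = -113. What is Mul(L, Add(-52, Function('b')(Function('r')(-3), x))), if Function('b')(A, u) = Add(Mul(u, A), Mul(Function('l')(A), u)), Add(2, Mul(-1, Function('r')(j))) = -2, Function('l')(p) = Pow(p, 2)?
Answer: 62376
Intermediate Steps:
Function('r')(j) = 4 (Function('r')(j) = Add(2, Mul(-1, -2)) = Add(2, 2) = 4)
x = -25 (x = Mul(5, -5) = -25)
Function('b')(A, u) = Add(Mul(A, u), Mul(u, Pow(A, 2))) (Function('b')(A, u) = Add(Mul(u, A), Mul(Pow(A, 2), u)) = Add(Mul(A, u), Mul(u, Pow(A, 2))))
Mul(L, Add(-52, Function('b')(Function('r')(-3), x))) = Mul(-113, Add(-52, Mul(4, -25, Add(1, 4)))) = Mul(-113, Add(-52, Mul(4, -25, 5))) = Mul(-113, Add(-52, -500)) = Mul(-113, -552) = 62376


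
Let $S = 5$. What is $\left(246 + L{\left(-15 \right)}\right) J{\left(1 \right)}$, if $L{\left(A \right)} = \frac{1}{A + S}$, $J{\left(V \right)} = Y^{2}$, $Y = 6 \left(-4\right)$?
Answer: $\frac{708192}{5} \approx 1.4164 \cdot 10^{5}$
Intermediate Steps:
$Y = -24$
$J{\left(V \right)} = 576$ ($J{\left(V \right)} = \left(-24\right)^{2} = 576$)
$L{\left(A \right)} = \frac{1}{5 + A}$ ($L{\left(A \right)} = \frac{1}{A + 5} = \frac{1}{5 + A}$)
$\left(246 + L{\left(-15 \right)}\right) J{\left(1 \right)} = \left(246 + \frac{1}{5 - 15}\right) 576 = \left(246 + \frac{1}{-10}\right) 576 = \left(246 - \frac{1}{10}\right) 576 = \frac{2459}{10} \cdot 576 = \frac{708192}{5}$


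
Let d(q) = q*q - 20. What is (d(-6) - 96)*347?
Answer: -27760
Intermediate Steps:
d(q) = -20 + q² (d(q) = q² - 20 = -20 + q²)
(d(-6) - 96)*347 = ((-20 + (-6)²) - 96)*347 = ((-20 + 36) - 96)*347 = (16 - 96)*347 = -80*347 = -27760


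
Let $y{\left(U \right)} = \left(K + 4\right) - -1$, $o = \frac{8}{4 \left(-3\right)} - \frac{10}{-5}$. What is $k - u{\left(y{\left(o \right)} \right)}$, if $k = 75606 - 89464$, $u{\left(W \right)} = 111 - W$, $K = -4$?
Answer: $-13968$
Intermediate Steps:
$o = \frac{4}{3}$ ($o = \frac{8}{-12} - -2 = 8 \left(- \frac{1}{12}\right) + 2 = - \frac{2}{3} + 2 = \frac{4}{3} \approx 1.3333$)
$y{\left(U \right)} = 1$ ($y{\left(U \right)} = \left(-4 + 4\right) - -1 = 0 + 1 = 1$)
$k = -13858$
$k - u{\left(y{\left(o \right)} \right)} = -13858 - \left(111 - 1\right) = -13858 - 110 = -13968$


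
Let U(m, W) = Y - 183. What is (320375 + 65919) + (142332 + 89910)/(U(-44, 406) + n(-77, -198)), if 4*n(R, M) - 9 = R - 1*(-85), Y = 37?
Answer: 72699910/189 ≈ 3.8466e+5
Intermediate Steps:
n(R, M) = 47/2 + R/4 (n(R, M) = 9/4 + (R - 1*(-85))/4 = 9/4 + (R + 85)/4 = 9/4 + (85 + R)/4 = 9/4 + (85/4 + R/4) = 47/2 + R/4)
U(m, W) = -146 (U(m, W) = 37 - 183 = -146)
(320375 + 65919) + (142332 + 89910)/(U(-44, 406) + n(-77, -198)) = (320375 + 65919) + (142332 + 89910)/(-146 + (47/2 + (1/4)*(-77))) = 386294 + 232242/(-146 + (47/2 - 77/4)) = 386294 + 232242/(-146 + 17/4) = 386294 + 232242/(-567/4) = 386294 + 232242*(-4/567) = 386294 - 309656/189 = 72699910/189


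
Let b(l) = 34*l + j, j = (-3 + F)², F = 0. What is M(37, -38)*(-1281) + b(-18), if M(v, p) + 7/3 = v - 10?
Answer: -32201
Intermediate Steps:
M(v, p) = -37/3 + v (M(v, p) = -7/3 + (v - 10) = -7/3 + (-10 + v) = -37/3 + v)
j = 9 (j = (-3 + 0)² = (-3)² = 9)
b(l) = 9 + 34*l (b(l) = 34*l + 9 = 9 + 34*l)
M(37, -38)*(-1281) + b(-18) = (-37/3 + 37)*(-1281) + (9 + 34*(-18)) = (74/3)*(-1281) + (9 - 612) = -31598 - 603 = -32201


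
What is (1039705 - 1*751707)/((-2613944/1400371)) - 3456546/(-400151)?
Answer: -80686741298329267/522986152772 ≈ -1.5428e+5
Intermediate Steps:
(1039705 - 1*751707)/((-2613944/1400371)) - 3456546/(-400151) = (1039705 - 751707)/((-2613944*1/1400371)) - 3456546*(-1/400151) = 287998/(-2613944/1400371) + 3456546/400151 = 287998*(-1400371/2613944) + 3456546/400151 = -201652023629/1306972 + 3456546/400151 = -80686741298329267/522986152772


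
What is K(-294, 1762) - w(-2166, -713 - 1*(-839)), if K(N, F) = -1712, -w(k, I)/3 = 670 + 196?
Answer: 886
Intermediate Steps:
w(k, I) = -2598 (w(k, I) = -3*(670 + 196) = -3*866 = -2598)
K(-294, 1762) - w(-2166, -713 - 1*(-839)) = -1712 - 1*(-2598) = -1712 + 2598 = 886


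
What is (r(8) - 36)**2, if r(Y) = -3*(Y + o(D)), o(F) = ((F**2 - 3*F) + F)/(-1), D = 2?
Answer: 3600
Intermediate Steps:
o(F) = -F**2 + 2*F (o(F) = (F**2 - 2*F)*(-1) = -F**2 + 2*F)
r(Y) = -3*Y (r(Y) = -3*(Y + 2*(2 - 1*2)) = -3*(Y + 2*(2 - 2)) = -3*(Y + 2*0) = -3*(Y + 0) = -3*Y)
(r(8) - 36)**2 = (-3*8 - 36)**2 = (-24 - 36)**2 = (-60)**2 = 3600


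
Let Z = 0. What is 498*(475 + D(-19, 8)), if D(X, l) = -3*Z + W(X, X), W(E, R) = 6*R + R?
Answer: 170316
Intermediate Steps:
W(E, R) = 7*R
D(X, l) = 7*X (D(X, l) = -3*0 + 7*X = 0 + 7*X = 7*X)
498*(475 + D(-19, 8)) = 498*(475 + 7*(-19)) = 498*(475 - 133) = 498*342 = 170316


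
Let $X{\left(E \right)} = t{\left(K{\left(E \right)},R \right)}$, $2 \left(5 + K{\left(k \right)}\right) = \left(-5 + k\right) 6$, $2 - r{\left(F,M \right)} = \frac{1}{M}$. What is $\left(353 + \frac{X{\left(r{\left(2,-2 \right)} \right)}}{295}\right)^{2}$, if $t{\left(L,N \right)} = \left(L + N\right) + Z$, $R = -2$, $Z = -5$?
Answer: $\frac{43360149361}{348100} \approx 1.2456 \cdot 10^{5}$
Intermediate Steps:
$r{\left(F,M \right)} = 2 - \frac{1}{M}$
$K{\left(k \right)} = -20 + 3 k$ ($K{\left(k \right)} = -5 + \frac{\left(-5 + k\right) 6}{2} = -5 + \frac{-30 + 6 k}{2} = -5 + \left(-15 + 3 k\right) = -20 + 3 k$)
$t{\left(L,N \right)} = -5 + L + N$ ($t{\left(L,N \right)} = \left(L + N\right) - 5 = -5 + L + N$)
$X{\left(E \right)} = -27 + 3 E$ ($X{\left(E \right)} = -5 + \left(-20 + 3 E\right) - 2 = -27 + 3 E$)
$\left(353 + \frac{X{\left(r{\left(2,-2 \right)} \right)}}{295}\right)^{2} = \left(353 + \frac{-27 + 3 \left(2 - \frac{1}{-2}\right)}{295}\right)^{2} = \left(353 + \left(-27 + 3 \left(2 - - \frac{1}{2}\right)\right) \frac{1}{295}\right)^{2} = \left(353 + \left(-27 + 3 \left(2 + \frac{1}{2}\right)\right) \frac{1}{295}\right)^{2} = \left(353 + \left(-27 + 3 \cdot \frac{5}{2}\right) \frac{1}{295}\right)^{2} = \left(353 + \left(-27 + \frac{15}{2}\right) \frac{1}{295}\right)^{2} = \left(353 - \frac{39}{590}\right)^{2} = \left(\frac{208231}{590}\right)^{2} = \frac{43360149361}{348100}$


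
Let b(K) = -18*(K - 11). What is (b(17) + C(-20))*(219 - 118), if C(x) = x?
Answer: -12928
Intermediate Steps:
b(K) = 198 - 18*K (b(K) = -18*(-11 + K) = 198 - 18*K)
(b(17) + C(-20))*(219 - 118) = ((198 - 18*17) - 20)*(219 - 118) = ((198 - 306) - 20)*101 = (-108 - 20)*101 = -128*101 = -12928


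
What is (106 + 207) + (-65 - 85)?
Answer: 163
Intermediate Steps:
(106 + 207) + (-65 - 85) = 313 - 150 = 163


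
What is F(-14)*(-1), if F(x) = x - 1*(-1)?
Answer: 13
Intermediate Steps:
F(x) = 1 + x (F(x) = x + 1 = 1 + x)
F(-14)*(-1) = (1 - 14)*(-1) = -13*(-1) = 13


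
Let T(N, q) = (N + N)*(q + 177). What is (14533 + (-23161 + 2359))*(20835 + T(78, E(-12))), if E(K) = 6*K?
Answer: -233300835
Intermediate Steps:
T(N, q) = 2*N*(177 + q) (T(N, q) = (2*N)*(177 + q) = 2*N*(177 + q))
(14533 + (-23161 + 2359))*(20835 + T(78, E(-12))) = (14533 + (-23161 + 2359))*(20835 + 2*78*(177 + 6*(-12))) = (14533 - 20802)*(20835 + 2*78*(177 - 72)) = -6269*(20835 + 2*78*105) = -6269*(20835 + 16380) = -6269*37215 = -233300835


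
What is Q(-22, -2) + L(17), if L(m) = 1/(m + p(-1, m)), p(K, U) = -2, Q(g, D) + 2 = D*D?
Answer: 31/15 ≈ 2.0667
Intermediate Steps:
Q(g, D) = -2 + D² (Q(g, D) = -2 + D*D = -2 + D²)
L(m) = 1/(-2 + m) (L(m) = 1/(m - 2) = 1/(-2 + m))
Q(-22, -2) + L(17) = (-2 + (-2)²) + 1/(-2 + 17) = (-2 + 4) + 1/15 = 2 + 1/15 = 31/15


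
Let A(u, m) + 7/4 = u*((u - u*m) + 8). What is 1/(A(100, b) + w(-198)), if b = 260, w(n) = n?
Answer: -4/10357599 ≈ -3.8619e-7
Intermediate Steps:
A(u, m) = -7/4 + u*(8 + u - m*u) (A(u, m) = -7/4 + u*((u - u*m) + 8) = -7/4 + u*((u - m*u) + 8) = -7/4 + u*(8 + u - m*u))
1/(A(100, b) + w(-198)) = 1/((-7/4 + 100² + 8*100 - 1*260*100²) - 198) = 1/((-7/4 + 10000 + 800 - 1*260*10000) - 198) = 1/((-7/4 + 10000 + 800 - 2600000) - 198) = 1/(-10356807/4 - 198) = 1/(-10357599/4) = -4/10357599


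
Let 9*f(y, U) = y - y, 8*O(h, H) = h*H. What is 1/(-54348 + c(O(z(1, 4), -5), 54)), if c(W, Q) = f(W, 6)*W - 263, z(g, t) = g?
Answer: -1/54611 ≈ -1.8311e-5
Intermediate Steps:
O(h, H) = H*h/8 (O(h, H) = (h*H)/8 = (H*h)/8 = H*h/8)
f(y, U) = 0 (f(y, U) = (y - y)/9 = (1/9)*0 = 0)
c(W, Q) = -263 (c(W, Q) = 0*W - 263 = 0 - 263 = -263)
1/(-54348 + c(O(z(1, 4), -5), 54)) = 1/(-54348 - 263) = 1/(-54611) = -1/54611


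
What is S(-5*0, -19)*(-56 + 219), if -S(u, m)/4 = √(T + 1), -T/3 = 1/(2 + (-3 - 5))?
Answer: -326*√6 ≈ -798.53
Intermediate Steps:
T = ½ (T = -3/(2 + (-3 - 5)) = -3/(2 - 8) = -3/(-6) = -3*(-⅙) = ½ ≈ 0.50000)
S(u, m) = -2*√6 (S(u, m) = -4*√(½ + 1) = -2*√6)
S(-5*0, -19)*(-56 + 219) = (-2*√6)*(-56 + 219) = -2*√6*163 = -326*√6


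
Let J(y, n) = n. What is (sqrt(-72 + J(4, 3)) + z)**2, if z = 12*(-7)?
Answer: (84 - I*sqrt(69))**2 ≈ 6987.0 - 1395.5*I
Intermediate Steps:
z = -84
(sqrt(-72 + J(4, 3)) + z)**2 = (sqrt(-72 + 3) - 84)**2 = (sqrt(-69) - 84)**2 = (I*sqrt(69) - 84)**2 = (-84 + I*sqrt(69))**2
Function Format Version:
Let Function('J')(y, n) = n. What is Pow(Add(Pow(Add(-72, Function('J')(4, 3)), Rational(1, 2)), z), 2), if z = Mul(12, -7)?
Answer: Pow(Add(84, Mul(-1, I, Pow(69, Rational(1, 2)))), 2) ≈ Add(6987.0, Mul(-1395.5, I))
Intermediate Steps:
z = -84
Pow(Add(Pow(Add(-72, Function('J')(4, 3)), Rational(1, 2)), z), 2) = Pow(Add(Pow(Add(-72, 3), Rational(1, 2)), -84), 2) = Pow(Add(Pow(-69, Rational(1, 2)), -84), 2) = Pow(Add(Mul(I, Pow(69, Rational(1, 2))), -84), 2) = Pow(Add(-84, Mul(I, Pow(69, Rational(1, 2)))), 2)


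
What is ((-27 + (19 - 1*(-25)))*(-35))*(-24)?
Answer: 14280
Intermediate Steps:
((-27 + (19 - 1*(-25)))*(-35))*(-24) = ((-27 + (19 + 25))*(-35))*(-24) = ((-27 + 44)*(-35))*(-24) = (17*(-35))*(-24) = -595*(-24) = 14280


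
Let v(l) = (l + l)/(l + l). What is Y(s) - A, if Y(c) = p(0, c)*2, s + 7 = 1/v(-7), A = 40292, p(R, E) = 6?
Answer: -40280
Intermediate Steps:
v(l) = 1 (v(l) = (2*l)/((2*l)) = (2*l)*(1/(2*l)) = 1)
s = -6 (s = -7 + 1/1 = -7 + 1 = -6)
Y(c) = 12 (Y(c) = 6*2 = 12)
Y(s) - A = 12 - 1*40292 = 12 - 40292 = -40280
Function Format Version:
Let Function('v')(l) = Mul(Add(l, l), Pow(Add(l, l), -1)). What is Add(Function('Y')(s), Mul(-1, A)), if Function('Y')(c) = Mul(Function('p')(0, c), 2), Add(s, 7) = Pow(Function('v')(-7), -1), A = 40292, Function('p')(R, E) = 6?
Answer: -40280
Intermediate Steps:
Function('v')(l) = 1 (Function('v')(l) = Mul(Mul(2, l), Pow(Mul(2, l), -1)) = Mul(Mul(2, l), Mul(Rational(1, 2), Pow(l, -1))) = 1)
s = -6 (s = Add(-7, Pow(1, -1)) = Add(-7, 1) = -6)
Function('Y')(c) = 12 (Function('Y')(c) = Mul(6, 2) = 12)
Add(Function('Y')(s), Mul(-1, A)) = Add(12, Mul(-1, 40292)) = Add(12, -40292) = -40280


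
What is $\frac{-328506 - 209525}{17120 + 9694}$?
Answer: $- \frac{538031}{26814} \approx -20.065$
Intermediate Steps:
$\frac{-328506 - 209525}{17120 + 9694} = \frac{-328506 - 209525}{26814} = \left(-538031\right) \frac{1}{26814} = - \frac{538031}{26814}$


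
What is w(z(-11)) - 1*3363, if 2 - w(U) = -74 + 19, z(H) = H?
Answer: -3306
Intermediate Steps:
w(U) = 57 (w(U) = 2 - (-74 + 19) = 2 - 1*(-55) = 2 + 55 = 57)
w(z(-11)) - 1*3363 = 57 - 1*3363 = 57 - 3363 = -3306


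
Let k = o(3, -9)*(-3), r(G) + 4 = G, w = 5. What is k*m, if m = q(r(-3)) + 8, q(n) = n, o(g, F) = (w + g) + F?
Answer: 3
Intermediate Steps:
r(G) = -4 + G
o(g, F) = 5 + F + g (o(g, F) = (5 + g) + F = 5 + F + g)
k = 3 (k = (5 - 9 + 3)*(-3) = -1*(-3) = 3)
m = 1 (m = (-4 - 3) + 8 = -7 + 8 = 1)
k*m = 3*1 = 3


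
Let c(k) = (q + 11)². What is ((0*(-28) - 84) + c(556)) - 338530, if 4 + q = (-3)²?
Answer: -338358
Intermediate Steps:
q = 5 (q = -4 + (-3)² = -4 + 9 = 5)
c(k) = 256 (c(k) = (5 + 11)² = 16² = 256)
((0*(-28) - 84) + c(556)) - 338530 = ((0*(-28) - 84) + 256) - 338530 = ((0 - 84) + 256) - 338530 = (-84 + 256) - 338530 = 172 - 338530 = -338358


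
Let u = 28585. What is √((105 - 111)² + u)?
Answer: √28621 ≈ 169.18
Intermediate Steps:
√((105 - 111)² + u) = √((105 - 111)² + 28585) = √((-6)² + 28585) = √(36 + 28585) = √28621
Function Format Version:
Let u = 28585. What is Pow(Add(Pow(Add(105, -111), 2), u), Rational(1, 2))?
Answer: Pow(28621, Rational(1, 2)) ≈ 169.18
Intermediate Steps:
Pow(Add(Pow(Add(105, -111), 2), u), Rational(1, 2)) = Pow(Add(Pow(Add(105, -111), 2), 28585), Rational(1, 2)) = Pow(Add(Pow(-6, 2), 28585), Rational(1, 2)) = Pow(Add(36, 28585), Rational(1, 2)) = Pow(28621, Rational(1, 2))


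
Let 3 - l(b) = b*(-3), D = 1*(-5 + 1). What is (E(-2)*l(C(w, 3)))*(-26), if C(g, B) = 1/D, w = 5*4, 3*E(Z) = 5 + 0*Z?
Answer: -195/2 ≈ -97.500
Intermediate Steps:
E(Z) = 5/3 (E(Z) = (5 + 0*Z)/3 = (5 + 0)/3 = (1/3)*5 = 5/3)
w = 20
D = -4 (D = 1*(-4) = -4)
C(g, B) = -1/4 (C(g, B) = 1/(-4) = -1/4)
l(b) = 3 + 3*b (l(b) = 3 - b*(-3) = 3 - (-3)*b = 3 + 3*b)
(E(-2)*l(C(w, 3)))*(-26) = (5*(3 + 3*(-1/4))/3)*(-26) = (5*(3 - 3/4)/3)*(-26) = ((5/3)*(9/4))*(-26) = (15/4)*(-26) = -195/2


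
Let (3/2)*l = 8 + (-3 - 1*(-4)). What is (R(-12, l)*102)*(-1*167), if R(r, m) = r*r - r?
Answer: -2657304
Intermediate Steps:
l = 6 (l = 2*(8 + (-3 - 1*(-4)))/3 = 2*(8 + (-3 + 4))/3 = 2*(8 + 1)/3 = (⅔)*9 = 6)
R(r, m) = r² - r
(R(-12, l)*102)*(-1*167) = (-12*(-1 - 12)*102)*(-1*167) = (-12*(-13)*102)*(-167) = (156*102)*(-167) = 15912*(-167) = -2657304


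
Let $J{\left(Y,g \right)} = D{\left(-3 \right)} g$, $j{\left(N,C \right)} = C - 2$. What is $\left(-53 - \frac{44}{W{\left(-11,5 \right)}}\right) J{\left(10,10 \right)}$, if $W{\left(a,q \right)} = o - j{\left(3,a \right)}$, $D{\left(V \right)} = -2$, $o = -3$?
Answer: $1148$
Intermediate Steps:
$j{\left(N,C \right)} = -2 + C$
$J{\left(Y,g \right)} = - 2 g$
$W{\left(a,q \right)} = -1 - a$ ($W{\left(a,q \right)} = -3 - \left(-2 + a\right) = -1 - a$)
$\left(-53 - \frac{44}{W{\left(-11,5 \right)}}\right) J{\left(10,10 \right)} = \left(-53 - \frac{44}{-1 - -11}\right) \left(\left(-2\right) 10\right) = \left(-53 - \frac{44}{-1 + 11}\right) \left(-20\right) = \left(-53 - \frac{44}{10}\right) \left(-20\right) = \left(-53 - \frac{22}{5}\right) \left(-20\right) = \left(- \frac{287}{5}\right) \left(-20\right) = 1148$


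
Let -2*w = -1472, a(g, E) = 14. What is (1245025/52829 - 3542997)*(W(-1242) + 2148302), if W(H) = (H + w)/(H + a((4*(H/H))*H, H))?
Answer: -123445162957004065664/16218503 ≈ -7.6114e+12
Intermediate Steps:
w = 736 (w = -½*(-1472) = 736)
W(H) = (736 + H)/(14 + H) (W(H) = (H + 736)/(H + 14) = (736 + H)/(14 + H))
(1245025/52829 - 3542997)*(W(-1242) + 2148302) = (1245025/52829 - 3542997)*((736 - 1242)/(14 - 1242) + 2148302) = (1245025*(1/52829) - 3542997)*(-506/(-1228) + 2148302) = (1245025/52829 - 3542997)*(-1/1228*(-506) + 2148302) = -187171743488*(253/614 + 2148302)/52829 = -187171743488/52829*1319057681/614 = -123445162957004065664/16218503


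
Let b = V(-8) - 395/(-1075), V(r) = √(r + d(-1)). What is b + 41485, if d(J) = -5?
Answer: 8919354/215 + I*√13 ≈ 41485.0 + 3.6056*I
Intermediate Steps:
V(r) = √(-5 + r) (V(r) = √(r - 5) = √(-5 + r))
b = 79/215 + I*√13 (b = √(-5 - 8) - 395/(-1075) = √(-13) - 395*(-1/1075) = I*√13 + 79/215 = 79/215 + I*√13 ≈ 0.36744 + 3.6056*I)
b + 41485 = (79/215 + I*√13) + 41485 = 8919354/215 + I*√13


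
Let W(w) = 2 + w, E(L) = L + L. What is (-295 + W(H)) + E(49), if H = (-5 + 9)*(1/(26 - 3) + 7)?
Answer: -3837/23 ≈ -166.83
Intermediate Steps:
E(L) = 2*L
H = 648/23 (H = 4*(1/23 + 7) = 4*(162/23) = 648/23 ≈ 28.174)
(-295 + W(H)) + E(49) = (-295 + (2 + 648/23)) + 2*49 = (-295 + 694/23) + 98 = -6091/23 + 98 = -3837/23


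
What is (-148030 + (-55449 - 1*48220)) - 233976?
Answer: -485675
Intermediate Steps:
(-148030 + (-55449 - 1*48220)) - 233976 = (-148030 + (-55449 - 48220)) - 233976 = (-148030 - 103669) - 233976 = -251699 - 233976 = -485675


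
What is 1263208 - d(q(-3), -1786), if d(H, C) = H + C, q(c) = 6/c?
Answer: 1264996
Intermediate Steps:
d(H, C) = C + H
1263208 - d(q(-3), -1786) = 1263208 - (-1786 + 6/(-3)) = 1263208 - (-1786 + 6*(-1/3)) = 1263208 - (-1786 - 2) = 1263208 - 1*(-1788) = 1263208 + 1788 = 1264996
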